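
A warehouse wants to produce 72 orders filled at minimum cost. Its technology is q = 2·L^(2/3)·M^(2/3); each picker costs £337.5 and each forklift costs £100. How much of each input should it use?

Cost minimization requires the marginal rate of technical substitution to equal the input-price ratio: MP_L/MP_M = w/r.
Here MP_L/MP_M = (2/3)·(M/L)/(2/3) = (M/L). Setting this equal to 337.5/100 = 3.375 gives M = 3.375L.
Substituting into q = 72: 2·L^(2/3)·(3.375L)^(2/3) = 72.
Solving, L = 8 and M = 27.

L* = 8, M* = 27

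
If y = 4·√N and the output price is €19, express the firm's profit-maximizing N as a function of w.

MP_N = (1/2)·4·N^(-1/2) = 2·N^(-1/2).
Setting P·MP_N = w: 38·N^(-1/2) = w.
Solving for N: N^(-1/2) = w/38, so N = (38/w)^(2).

N(w) = 1444/w²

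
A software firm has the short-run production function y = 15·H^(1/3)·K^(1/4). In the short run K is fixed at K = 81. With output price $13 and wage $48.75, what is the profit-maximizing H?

H* = 8

With K = 81, MP_H = (1/3)·15·H^(-2/3)·81^(1/4) = 15·H^(-2/3).
Profit maximization for a price taker requires P·MP_H = w: 13·15·H^(-2/3) = 48.75.
So H^(-2/3) = 0.25, which gives H = 8.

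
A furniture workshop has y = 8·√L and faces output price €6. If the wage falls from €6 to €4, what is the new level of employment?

From P·MP_L = w with MP_L = 4·L^(-1/2), the labor demand is L(w) = (24/w)^(2).
At w = 6: L = 16. At w = 4: L = 36.

L* = 36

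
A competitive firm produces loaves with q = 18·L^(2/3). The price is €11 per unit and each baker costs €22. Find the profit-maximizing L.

MP_L = (2/3)·18·L^(-1/3) = 12·L^(-1/3).
Profit maximization for a price taker requires P·MP_L = w: 11·12·L^(-1/3) = 22.
So L^(-1/3) = 1/6, which gives L = 216.

L* = 216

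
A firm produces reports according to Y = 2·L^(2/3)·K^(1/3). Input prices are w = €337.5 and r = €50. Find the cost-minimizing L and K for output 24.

L* = 8, K* = 27

Cost minimization requires the marginal rate of technical substitution to equal the input-price ratio: MP_L/MP_K = w/r.
Here MP_L/MP_K = (2/3)·(K/L)/(1/3) = 2·(K/L). Setting this equal to 337.5/50 = 6.75 gives K = 3.375L.
Substituting into Y = 24: 2·L^(2/3)·(3.375L)^(1/3) = 24.
Solving, L = 8 and K = 27.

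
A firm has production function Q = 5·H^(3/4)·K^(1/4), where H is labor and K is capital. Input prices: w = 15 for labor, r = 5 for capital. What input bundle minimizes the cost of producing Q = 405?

Cost minimization requires the marginal rate of technical substitution to equal the input-price ratio: MP_H/MP_K = w/r.
Here MP_H/MP_K = (3/4)·(K/H)/(1/4) = 3·(K/H). Setting this equal to 15/5 = 3 gives K = H.
Substituting into Q = 405: 5·H^(3/4)·(H)^(1/4) = 405.
Solving, H = 81 and K = 81.

H* = 81, K* = 81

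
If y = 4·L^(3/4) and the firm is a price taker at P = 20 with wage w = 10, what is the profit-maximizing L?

L* = 1296

MP_L = (3/4)·4·L^(-1/4) = 3·L^(-1/4).
Profit maximization for a price taker requires P·MP_L = w: 20·3·L^(-1/4) = 10.
So L^(-1/4) = 1/6, which gives L = 1296.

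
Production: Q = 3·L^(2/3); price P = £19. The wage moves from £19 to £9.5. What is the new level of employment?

From P·MP_L = w with MP_L = 2·L^(-1/3), the labor demand is L(w) = (38/w)^(3).
At w = 19: L = 8. At w = 9.5: L = 64.

L* = 64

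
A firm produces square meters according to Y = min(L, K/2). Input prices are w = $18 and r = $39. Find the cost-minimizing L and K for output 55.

L* = 55, K* = 110

With a fixed-proportions technology, the cost-minimizing bundle uses no slack in either input: L = K/2 = Y.
So L = 55 and K = 2·55 = 110.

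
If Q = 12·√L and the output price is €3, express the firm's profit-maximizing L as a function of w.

MP_L = (1/2)·12·L^(-1/2) = 6·L^(-1/2).
Setting P·MP_L = w: 18·L^(-1/2) = w.
Solving for L: L^(-1/2) = w/18, so L = (18/w)^(2).

L(w) = 324/w²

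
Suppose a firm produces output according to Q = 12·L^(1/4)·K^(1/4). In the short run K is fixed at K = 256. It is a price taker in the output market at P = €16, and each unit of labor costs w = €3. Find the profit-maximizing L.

With K = 256, MP_L = (1/4)·12·L^(-3/4)·256^(1/4) = 12·L^(-3/4).
Profit maximization for a price taker requires P·MP_L = w: 16·12·L^(-3/4) = 3.
So L^(-3/4) = 0.015625, which gives L = 256.

L* = 256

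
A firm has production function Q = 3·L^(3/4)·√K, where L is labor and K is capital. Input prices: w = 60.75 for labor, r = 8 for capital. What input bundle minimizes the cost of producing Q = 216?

Cost minimization requires the marginal rate of technical substitution to equal the input-price ratio: MP_L/MP_K = w/r.
Here MP_L/MP_K = (3/4)·(K/L)/(1/2) = 1.5·(K/L). Setting this equal to 60.75/8 = 7.59375 gives K = 5.0625L.
Substituting into Q = 216: 3·L^(3/4)·(5.0625L)^(1/2) = 216.
Solving, L = 16 and K = 81.

L* = 16, K* = 81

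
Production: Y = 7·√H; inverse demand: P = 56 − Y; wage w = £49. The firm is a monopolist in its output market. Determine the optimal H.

H* = 4

Marginal revenue from the inverse demand is MR = 56 − 2Y.
The marginal product is MP_H = 3.5·H^(-1/2).
A monopolist hires until marginal revenue product equals the wage: MR·MP_H = w.
At H, Y = 7·√H. Substituting and solving: (56 − 14·√H)·3.5·H^(-1/2) = 49 gives H = 4.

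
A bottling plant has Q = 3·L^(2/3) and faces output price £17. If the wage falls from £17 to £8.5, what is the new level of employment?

L* = 64

From P·MP_L = w with MP_L = 2·L^(-1/3), the labor demand is L(w) = (34/w)^(3).
At w = 17: L = 8. At w = 8.5: L = 64.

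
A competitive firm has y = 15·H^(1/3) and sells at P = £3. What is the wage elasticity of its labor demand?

MP_H = (1/3)·15·H^(-2/3), so P·MP_H = w gives 15·H^(-2/3) = w.
Solving, H(w) = (15/w)^(3/2). This is a constant-elasticity form: H ∝ w^(−3/2), so ε = −3/2.

ε = -1.5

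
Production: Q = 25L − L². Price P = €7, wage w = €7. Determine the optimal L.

The marginal product of L is MP_L = 25 − 2L.
A price-taking firm hires until the value of the marginal product equals the wage: P·MP_L = w, so 7·(25 − 2L) = 7.
Then 25 − 2L = 1, giving L = 12.

L* = 12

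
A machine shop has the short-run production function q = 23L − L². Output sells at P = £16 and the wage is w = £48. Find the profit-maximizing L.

The marginal product of L is MP_L = 23 − 2L.
A price-taking firm hires until the value of the marginal product equals the wage: P·MP_L = w, so 16·(23 − 2L) = 48.
Then 23 − 2L = 3, giving L = 10.

L* = 10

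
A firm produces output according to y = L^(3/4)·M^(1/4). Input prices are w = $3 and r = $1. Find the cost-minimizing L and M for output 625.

Cost minimization requires the marginal rate of technical substitution to equal the input-price ratio: MP_L/MP_M = w/r.
Here MP_L/MP_M = (3/4)·(M/L)/(1/4) = 3·(M/L). Setting this equal to 3/1 = 3 gives M = L.
Substituting into y = 625: L^(3/4)·(L)^(1/4) = 625.
Solving, L = 625 and M = 625.

L* = 625, M* = 625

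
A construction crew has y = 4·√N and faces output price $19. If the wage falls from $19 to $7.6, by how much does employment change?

ΔN = 21

From P·MP_N = w with MP_N = 2·N^(-1/2), the labor demand is N(w) = (38/w)^(2).
At w = 19: N = 4. At w = 7.6: N = 25.
ΔN = 25 − 4 = 21.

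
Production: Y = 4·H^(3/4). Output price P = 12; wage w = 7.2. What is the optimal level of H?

MP_H = (3/4)·4·H^(-1/4) = 3·H^(-1/4).
Profit maximization for a price taker requires P·MP_H = w: 12·3·H^(-1/4) = 7.2.
So H^(-1/4) = 0.2, which gives H = 625.

H* = 625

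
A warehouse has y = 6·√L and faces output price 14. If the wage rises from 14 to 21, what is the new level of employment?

L* = 4

From P·MP_L = w with MP_L = 3·L^(-1/2), the labor demand is L(w) = (42/w)^(2).
At w = 14: L = 9. At w = 21: L = 4.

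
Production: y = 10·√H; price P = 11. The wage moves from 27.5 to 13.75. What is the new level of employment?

From P·MP_H = w with MP_H = 5·H^(-1/2), the labor demand is H(w) = (55/w)^(2).
At w = 27.5: H = 4. At w = 13.75: H = 16.

H* = 16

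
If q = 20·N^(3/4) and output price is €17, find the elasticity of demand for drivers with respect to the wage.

MP_N = (3/4)·20·N^(-1/4), so P·MP_N = w gives 255·N^(-1/4) = w.
Solving, N(w) = (255/w)^(4). This is a constant-elasticity form: N ∝ w^(−4), so ε = −4.

ε = -4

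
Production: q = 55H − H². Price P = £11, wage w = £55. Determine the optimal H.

H* = 25

The marginal product of H is MP_H = 55 − 2H.
A price-taking firm hires until the value of the marginal product equals the wage: P·MP_H = w, so 11·(55 − 2H) = 55.
Then 55 − 2H = 5, giving H = 25.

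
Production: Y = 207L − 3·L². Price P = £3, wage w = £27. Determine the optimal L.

The marginal product of L is MP_L = 207 − 6L.
A price-taking firm hires until the value of the marginal product equals the wage: P·MP_L = w, so 3·(207 − 6L) = 27.
Then 207 − 6L = 9, giving L = 33.

L* = 33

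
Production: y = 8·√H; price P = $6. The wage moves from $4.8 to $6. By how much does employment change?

ΔH = -9

From P·MP_H = w with MP_H = 4·H^(-1/2), the labor demand is H(w) = (24/w)^(2).
At w = 4.8: H = 25. At w = 6: H = 16.
ΔH = 16 − 25 = -9.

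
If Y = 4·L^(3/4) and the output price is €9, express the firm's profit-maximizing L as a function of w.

L(w) = 531441/w^(4)

MP_L = (3/4)·4·L^(-1/4) = 3·L^(-1/4).
Setting P·MP_L = w: 27·L^(-1/4) = w.
Solving for L: L^(-1/4) = w/27, so L = (27/w)^(4).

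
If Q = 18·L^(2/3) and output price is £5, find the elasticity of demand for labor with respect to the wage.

MP_L = (2/3)·18·L^(-1/3), so P·MP_L = w gives 60·L^(-1/3) = w.
Solving, L(w) = (60/w)^(3). This is a constant-elasticity form: L ∝ w^(−3), so ε = −3.

ε = -3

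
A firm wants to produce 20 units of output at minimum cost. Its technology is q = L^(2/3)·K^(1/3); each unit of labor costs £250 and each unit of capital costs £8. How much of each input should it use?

L* = 8, K* = 125

Cost minimization requires the marginal rate of technical substitution to equal the input-price ratio: MP_L/MP_K = w/r.
Here MP_L/MP_K = (2/3)·(K/L)/(1/3) = 2·(K/L). Setting this equal to 250/8 = 31.25 gives K = 15.625L.
Substituting into q = 20: L^(2/3)·(15.625L)^(1/3) = 20.
Solving, L = 8 and K = 125.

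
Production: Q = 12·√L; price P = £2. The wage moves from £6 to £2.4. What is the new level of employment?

L* = 25

From P·MP_L = w with MP_L = 6·L^(-1/2), the labor demand is L(w) = (12/w)^(2).
At w = 6: L = 4. At w = 2.4: L = 25.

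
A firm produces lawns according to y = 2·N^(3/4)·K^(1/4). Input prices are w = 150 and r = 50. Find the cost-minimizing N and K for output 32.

Cost minimization requires the marginal rate of technical substitution to equal the input-price ratio: MP_N/MP_K = w/r.
Here MP_N/MP_K = (3/4)·(K/N)/(1/4) = 3·(K/N). Setting this equal to 150/50 = 3 gives K = N.
Substituting into y = 32: 2·N^(3/4)·(N)^(1/4) = 32.
Solving, N = 16 and K = 16.

N* = 16, K* = 16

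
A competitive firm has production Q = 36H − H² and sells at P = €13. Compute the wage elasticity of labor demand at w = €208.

ε = -0.8

From P·MP_H = w with MP_H = 36 − 2H, labor demand is H(w) = (36 − w/13)/2.
dH/dw = −1/(26) = -1/26.
At w = 208, H = 10, so ε = (dH/dw)·(w/H) = (-1/26)·(208/10) = -0.8.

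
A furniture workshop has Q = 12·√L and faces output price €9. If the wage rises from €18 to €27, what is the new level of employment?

From P·MP_L = w with MP_L = 6·L^(-1/2), the labor demand is L(w) = (54/w)^(2).
At w = 18: L = 9. At w = 27: L = 4.

L* = 4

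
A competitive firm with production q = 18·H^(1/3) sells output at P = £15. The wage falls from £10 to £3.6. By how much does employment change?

From P·MP_H = w with MP_H = 6·H^(-2/3), the labor demand is H(w) = (90/w)^(3/2).
At w = 10: H = 27. At w = 3.6: H = 125.
ΔH = 125 − 27 = 98.

ΔH = 98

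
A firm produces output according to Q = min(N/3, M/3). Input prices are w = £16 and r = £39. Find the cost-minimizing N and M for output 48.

N* = 144, M* = 144

With a fixed-proportions technology, the cost-minimizing bundle uses no slack in either input: N/3 = M/3 = Q.
So N = 3·48 = 144 and M = 3·48 = 144.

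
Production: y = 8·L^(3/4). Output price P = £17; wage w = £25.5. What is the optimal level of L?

MP_L = (3/4)·8·L^(-1/4) = 6·L^(-1/4).
Profit maximization for a price taker requires P·MP_L = w: 17·6·L^(-1/4) = 25.5.
So L^(-1/4) = 0.25, which gives L = 256.

L* = 256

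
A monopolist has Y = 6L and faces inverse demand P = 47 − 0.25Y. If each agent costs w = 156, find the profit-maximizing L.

L* = 7

Marginal revenue from the inverse demand is MR = 47 − 0.5Y.
The marginal product is MP_L = 6.
A monopolist hires until marginal revenue product equals the wage: MR·MP_L = w.
(47 − 3L)·6 = 156, so L = 7.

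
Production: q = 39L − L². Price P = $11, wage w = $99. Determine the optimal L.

L* = 15

The marginal product of L is MP_L = 39 − 2L.
A price-taking firm hires until the value of the marginal product equals the wage: P·MP_L = w, so 11·(39 − 2L) = 99.
Then 39 − 2L = 9, giving L = 15.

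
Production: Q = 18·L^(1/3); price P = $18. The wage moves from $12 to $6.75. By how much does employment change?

From P·MP_L = w with MP_L = 6·L^(-2/3), the labor demand is L(w) = (108/w)^(3/2).
At w = 12: L = 27. At w = 6.75: L = 64.
ΔL = 64 − 27 = 37.

ΔL = 37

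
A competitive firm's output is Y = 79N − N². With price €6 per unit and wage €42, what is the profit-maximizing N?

N* = 36

The marginal product of N is MP_N = 79 − 2N.
A price-taking firm hires until the value of the marginal product equals the wage: P·MP_N = w, so 6·(79 − 2N) = 42.
Then 79 − 2N = 7, giving N = 36.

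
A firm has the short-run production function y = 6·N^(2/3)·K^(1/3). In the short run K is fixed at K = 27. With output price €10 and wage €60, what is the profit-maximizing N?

N* = 8

With K = 27, MP_N = (2/3)·6·N^(-1/3)·27^(1/3) = 12·N^(-1/3).
Profit maximization for a price taker requires P·MP_N = w: 10·12·N^(-1/3) = 60.
So N^(-1/3) = 0.5, which gives N = 8.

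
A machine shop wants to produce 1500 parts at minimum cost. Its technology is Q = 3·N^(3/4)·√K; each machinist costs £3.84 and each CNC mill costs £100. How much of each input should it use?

Cost minimization requires the marginal rate of technical substitution to equal the input-price ratio: MP_N/MP_K = w/r.
Here MP_N/MP_K = (3/4)·(K/N)/(1/2) = 1.5·(K/N). Setting this equal to 3.84/100 = 0.0384 gives K = 0.0256N.
Substituting into Q = 1500: 3·N^(3/4)·(0.0256N)^(1/2) = 1500.
Solving, N = 625 and K = 16.

N* = 625, K* = 16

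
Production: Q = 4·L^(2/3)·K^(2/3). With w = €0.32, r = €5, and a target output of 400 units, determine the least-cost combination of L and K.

Cost minimization requires the marginal rate of technical substitution to equal the input-price ratio: MP_L/MP_K = w/r.
Here MP_L/MP_K = (2/3)·(K/L)/(2/3) = (K/L). Setting this equal to 0.32/5 = 0.064 gives K = 0.064L.
Substituting into Q = 400: 4·L^(2/3)·(0.064L)^(2/3) = 400.
Solving, L = 125 and K = 8.

L* = 125, K* = 8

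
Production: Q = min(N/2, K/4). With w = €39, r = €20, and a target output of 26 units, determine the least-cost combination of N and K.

With a fixed-proportions technology, the cost-minimizing bundle uses no slack in either input: N/2 = K/4 = Q.
So N = 2·26 = 52 and K = 4·26 = 104.

N* = 52, K* = 104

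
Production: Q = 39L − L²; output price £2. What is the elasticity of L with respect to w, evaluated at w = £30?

From P·MP_L = w with MP_L = 39 − 2L, labor demand is L(w) = (39 − w/2)/2.
dL/dw = −1/(4) = -0.25.
At w = 30, L = 12, so ε = (dL/dw)·(w/L) = (-0.25)·(30/12) = -0.625.

ε = -0.625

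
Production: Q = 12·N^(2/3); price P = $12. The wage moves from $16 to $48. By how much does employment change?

ΔN = -208

From P·MP_N = w with MP_N = 8·N^(-1/3), the labor demand is N(w) = (96/w)^(3).
At w = 16: N = 216. At w = 48: N = 8.
ΔN = 8 − 216 = -208.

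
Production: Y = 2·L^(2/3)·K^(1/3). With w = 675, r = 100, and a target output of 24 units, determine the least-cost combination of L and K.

Cost minimization requires the marginal rate of technical substitution to equal the input-price ratio: MP_L/MP_K = w/r.
Here MP_L/MP_K = (2/3)·(K/L)/(1/3) = 2·(K/L). Setting this equal to 675/100 = 6.75 gives K = 3.375L.
Substituting into Y = 24: 2·L^(2/3)·(3.375L)^(1/3) = 24.
Solving, L = 8 and K = 27.

L* = 8, K* = 27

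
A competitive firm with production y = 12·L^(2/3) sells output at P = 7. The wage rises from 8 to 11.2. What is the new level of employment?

From P·MP_L = w with MP_L = 8·L^(-1/3), the labor demand is L(w) = (56/w)^(3).
At w = 8: L = 343. At w = 11.2: L = 125.

L* = 125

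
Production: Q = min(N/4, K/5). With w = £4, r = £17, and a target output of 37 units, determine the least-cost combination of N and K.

N* = 148, K* = 185

With a fixed-proportions technology, the cost-minimizing bundle uses no slack in either input: N/4 = K/5 = Q.
So N = 4·37 = 148 and K = 5·37 = 185.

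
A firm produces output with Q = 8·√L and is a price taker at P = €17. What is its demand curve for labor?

MP_L = (1/2)·8·L^(-1/2) = 4·L^(-1/2).
Setting P·MP_L = w: 68·L^(-1/2) = w.
Solving for L: L^(-1/2) = w/68, so L = (68/w)^(2).

L(w) = 4624/w²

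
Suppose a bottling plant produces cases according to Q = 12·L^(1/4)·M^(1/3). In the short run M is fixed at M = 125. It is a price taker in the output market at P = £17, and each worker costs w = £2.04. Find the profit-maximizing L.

With M = 125, MP_L = (1/4)·12·L^(-3/4)·125^(1/3) = 15·L^(-3/4).
Profit maximization for a price taker requires P·MP_L = w: 17·15·L^(-3/4) = 2.04.
So L^(-3/4) = 0.008, which gives L = 625.

L* = 625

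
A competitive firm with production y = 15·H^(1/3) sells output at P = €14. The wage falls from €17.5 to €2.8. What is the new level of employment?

From P·MP_H = w with MP_H = 5·H^(-2/3), the labor demand is H(w) = (70/w)^(3/2).
At w = 17.5: H = 8. At w = 2.8: H = 125.

H* = 125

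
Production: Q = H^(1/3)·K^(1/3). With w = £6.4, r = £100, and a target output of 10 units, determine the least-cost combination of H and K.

Cost minimization requires the marginal rate of technical substitution to equal the input-price ratio: MP_H/MP_K = w/r.
Here MP_H/MP_K = (1/3)·(K/H)/(1/3) = (K/H). Setting this equal to 6.4/100 = 0.064 gives K = 0.064H.
Substituting into Q = 10: H^(1/3)·(0.064H)^(1/3) = 10.
Solving, H = 125 and K = 8.

H* = 125, K* = 8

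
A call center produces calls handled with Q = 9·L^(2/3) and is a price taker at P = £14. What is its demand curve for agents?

MP_L = (2/3)·9·L^(-1/3) = 6·L^(-1/3).
Setting P·MP_L = w: 84·L^(-1/3) = w.
Solving for L: L^(-1/3) = w/84, so L = (84/w)^(3).

L(w) = 592704/w³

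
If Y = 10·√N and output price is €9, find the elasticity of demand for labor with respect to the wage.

ε = -2

MP_N = (1/2)·10·N^(-1/2), so P·MP_N = w gives 45·N^(-1/2) = w.
Solving, N(w) = (45/w)^(2). This is a constant-elasticity form: N ∝ w^(−2), so ε = −2.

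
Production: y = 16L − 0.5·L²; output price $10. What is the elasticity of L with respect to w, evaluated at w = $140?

From P·MP_L = w with MP_L = 16 − L, labor demand is L(w) = 16 − w/10.
dL/dw = −1/(10) = -0.1.
At w = 140, L = 2, so ε = (dL/dw)·(w/L) = (-0.1)·(140/2) = -7.

ε = -7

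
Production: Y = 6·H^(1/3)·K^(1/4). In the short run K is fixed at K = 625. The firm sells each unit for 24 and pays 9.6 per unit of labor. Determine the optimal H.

With K = 625, MP_H = (1/3)·6·H^(-2/3)·625^(1/4) = 10·H^(-2/3).
Profit maximization for a price taker requires P·MP_H = w: 24·10·H^(-2/3) = 9.6.
So H^(-2/3) = 0.04, which gives H = 125.

H* = 125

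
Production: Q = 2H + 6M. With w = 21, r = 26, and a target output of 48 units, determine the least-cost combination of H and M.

H* = 0, M* = 8

The inputs are perfect substitutes, so the firm uses whichever has the lower cost per unit of output.
Cost per unit of output via H is w/2 = 10.5; via M it is r/6 = 13/3. M is cheaper.
Producing Q = 48 with M alone: H = 0, M = 8.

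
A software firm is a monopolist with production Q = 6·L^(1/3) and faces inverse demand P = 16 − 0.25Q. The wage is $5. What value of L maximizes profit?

L* = 8

Marginal revenue from the inverse demand is MR = 16 − 0.5Q.
The marginal product is MP_L = 2·L^(-2/3).
A monopolist hires until marginal revenue product equals the wage: MR·MP_L = w.
At L, Q = 6·L^(1/3). Substituting and solving: (16 − 3·L^(1/3))·2·L^(-2/3) = 5 gives L = 8.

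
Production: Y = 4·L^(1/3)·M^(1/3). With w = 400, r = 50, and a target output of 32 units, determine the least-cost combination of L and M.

Cost minimization requires the marginal rate of technical substitution to equal the input-price ratio: MP_L/MP_M = w/r.
Here MP_L/MP_M = (1/3)·(M/L)/(1/3) = (M/L). Setting this equal to 400/50 = 8 gives M = 8L.
Substituting into Y = 32: 4·L^(1/3)·(8L)^(1/3) = 32.
Solving, L = 8 and M = 64.

L* = 8, M* = 64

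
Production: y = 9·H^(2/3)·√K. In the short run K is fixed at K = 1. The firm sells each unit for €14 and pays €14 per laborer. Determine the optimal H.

With K = 1, MP_H = (2/3)·9·H^(-1/3)·1^(1/2) = 6·H^(-1/3).
Profit maximization for a price taker requires P·MP_H = w: 14·6·H^(-1/3) = 14.
So H^(-1/3) = 1/6, which gives H = 216.

H* = 216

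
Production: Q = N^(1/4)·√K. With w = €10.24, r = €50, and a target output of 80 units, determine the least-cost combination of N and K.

N* = 625, K* = 256

Cost minimization requires the marginal rate of technical substitution to equal the input-price ratio: MP_N/MP_K = w/r.
Here MP_N/MP_K = (1/4)·(K/N)/(1/2) = 0.5·(K/N). Setting this equal to 10.24/50 = 0.2048 gives K = 0.4096N.
Substituting into Q = 80: N^(1/4)·(0.4096N)^(1/2) = 80.
Solving, N = 625 and K = 256.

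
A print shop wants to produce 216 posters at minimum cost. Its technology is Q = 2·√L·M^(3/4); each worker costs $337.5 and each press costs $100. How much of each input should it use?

L* = 16, M* = 81

Cost minimization requires the marginal rate of technical substitution to equal the input-price ratio: MP_L/MP_M = w/r.
Here MP_L/MP_M = (1/2)·(M/L)/(3/4) = (2/3)·(M/L). Setting this equal to 337.5/100 = 3.375 gives M = 5.0625L.
Substituting into Q = 216: 2·L^(1/2)·(5.0625L)^(3/4) = 216.
Solving, L = 16 and M = 81.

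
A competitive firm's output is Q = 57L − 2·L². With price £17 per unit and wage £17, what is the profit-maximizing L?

L* = 14

The marginal product of L is MP_L = 57 − 4L.
A price-taking firm hires until the value of the marginal product equals the wage: P·MP_L = w, so 17·(57 − 4L) = 17.
Then 57 − 4L = 1, giving L = 14.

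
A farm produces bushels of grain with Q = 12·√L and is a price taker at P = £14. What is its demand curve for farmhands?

L(w) = 7056/w²

MP_L = (1/2)·12·L^(-1/2) = 6·L^(-1/2).
Setting P·MP_L = w: 84·L^(-1/2) = w.
Solving for L: L^(-1/2) = w/84, so L = (84/w)^(2).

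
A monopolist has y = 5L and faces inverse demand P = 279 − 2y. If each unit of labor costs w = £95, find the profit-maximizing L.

Marginal revenue from the inverse demand is MR = 279 − 4y.
The marginal product is MP_L = 5.
A monopolist hires until marginal revenue product equals the wage: MR·MP_L = w.
(279 − 20L)·5 = 95, so L = 13.

L* = 13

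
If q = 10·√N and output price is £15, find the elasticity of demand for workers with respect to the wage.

ε = -2

MP_N = (1/2)·10·N^(-1/2), so P·MP_N = w gives 75·N^(-1/2) = w.
Solving, N(w) = (75/w)^(2). This is a constant-elasticity form: N ∝ w^(−2), so ε = −2.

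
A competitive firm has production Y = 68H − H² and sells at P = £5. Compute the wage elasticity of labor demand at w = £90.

ε = -0.36

From P·MP_H = w with MP_H = 68 − 2H, labor demand is H(w) = (68 − w/5)/2.
dH/dw = −1/(10) = -0.1.
At w = 90, H = 25, so ε = (dH/dw)·(w/H) = (-0.1)·(90/25) = -0.36.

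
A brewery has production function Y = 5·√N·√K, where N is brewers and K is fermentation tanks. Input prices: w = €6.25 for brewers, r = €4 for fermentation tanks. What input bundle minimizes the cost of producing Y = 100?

Cost minimization requires the marginal rate of technical substitution to equal the input-price ratio: MP_N/MP_K = w/r.
Here MP_N/MP_K = (1/2)·(K/N)/(1/2) = (K/N). Setting this equal to 6.25/4 = 1.5625 gives K = 1.5625N.
Substituting into Y = 100: 5·N^(1/2)·(1.5625N)^(1/2) = 100.
Solving, N = 16 and K = 25.

N* = 16, K* = 25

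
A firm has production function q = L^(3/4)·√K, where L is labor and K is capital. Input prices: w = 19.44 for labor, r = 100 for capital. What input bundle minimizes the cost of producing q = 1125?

L* = 625, K* = 81

Cost minimization requires the marginal rate of technical substitution to equal the input-price ratio: MP_L/MP_K = w/r.
Here MP_L/MP_K = (3/4)·(K/L)/(1/2) = 1.5·(K/L). Setting this equal to 19.44/100 = 0.1944 gives K = 0.1296L.
Substituting into q = 1125: L^(3/4)·(0.1296L)^(1/2) = 1125.
Solving, L = 625 and K = 81.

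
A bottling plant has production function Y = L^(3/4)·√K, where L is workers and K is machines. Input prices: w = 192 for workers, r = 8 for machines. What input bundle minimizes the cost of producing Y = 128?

L* = 16, K* = 256

Cost minimization requires the marginal rate of technical substitution to equal the input-price ratio: MP_L/MP_K = w/r.
Here MP_L/MP_K = (3/4)·(K/L)/(1/2) = 1.5·(K/L). Setting this equal to 192/8 = 24 gives K = 16L.
Substituting into Y = 128: L^(3/4)·(16L)^(1/2) = 128.
Solving, L = 16 and K = 256.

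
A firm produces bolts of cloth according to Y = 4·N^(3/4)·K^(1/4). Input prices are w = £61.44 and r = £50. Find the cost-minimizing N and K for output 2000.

Cost minimization requires the marginal rate of technical substitution to equal the input-price ratio: MP_N/MP_K = w/r.
Here MP_N/MP_K = (3/4)·(K/N)/(1/4) = 3·(K/N). Setting this equal to 61.44/50 = 1.2288 gives K = 0.4096N.
Substituting into Y = 2000: 4·N^(3/4)·(0.4096N)^(1/4) = 2000.
Solving, N = 625 and K = 256.

N* = 625, K* = 256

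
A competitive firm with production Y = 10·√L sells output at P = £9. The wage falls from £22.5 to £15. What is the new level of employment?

L* = 9

From P·MP_L = w with MP_L = 5·L^(-1/2), the labor demand is L(w) = (45/w)^(2).
At w = 22.5: L = 4. At w = 15: L = 9.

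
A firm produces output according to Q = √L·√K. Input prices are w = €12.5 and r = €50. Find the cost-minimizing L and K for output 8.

L* = 16, K* = 4

Cost minimization requires the marginal rate of technical substitution to equal the input-price ratio: MP_L/MP_K = w/r.
Here MP_L/MP_K = (1/2)·(K/L)/(1/2) = (K/L). Setting this equal to 12.5/50 = 0.25 gives K = 0.25L.
Substituting into Q = 8: L^(1/2)·(0.25L)^(1/2) = 8.
Solving, L = 16 and K = 4.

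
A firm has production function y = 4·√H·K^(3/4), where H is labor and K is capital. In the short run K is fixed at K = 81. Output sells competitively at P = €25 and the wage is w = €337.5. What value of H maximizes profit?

H* = 16

With K = 81, MP_H = (1/2)·4·H^(-1/2)·81^(3/4) = 54·H^(-1/2).
Profit maximization for a price taker requires P·MP_H = w: 25·54·H^(-1/2) = 337.5.
So H^(-1/2) = 0.25, which gives H = 16.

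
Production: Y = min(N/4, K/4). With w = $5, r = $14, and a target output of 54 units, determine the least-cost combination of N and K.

N* = 216, K* = 216

With a fixed-proportions technology, the cost-minimizing bundle uses no slack in either input: N/4 = K/4 = Y.
So N = 4·54 = 216 and K = 4·54 = 216.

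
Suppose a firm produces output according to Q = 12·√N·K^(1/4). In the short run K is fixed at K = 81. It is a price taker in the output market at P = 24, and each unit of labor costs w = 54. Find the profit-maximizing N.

With K = 81, MP_N = (1/2)·12·N^(-1/2)·81^(1/4) = 18·N^(-1/2).
Profit maximization for a price taker requires P·MP_N = w: 24·18·N^(-1/2) = 54.
So N^(-1/2) = 0.125, which gives N = 64.

N* = 64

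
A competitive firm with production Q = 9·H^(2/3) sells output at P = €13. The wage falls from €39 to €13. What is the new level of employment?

From P·MP_H = w with MP_H = 6·H^(-1/3), the labor demand is H(w) = (78/w)^(3).
At w = 39: H = 8. At w = 13: H = 216.

H* = 216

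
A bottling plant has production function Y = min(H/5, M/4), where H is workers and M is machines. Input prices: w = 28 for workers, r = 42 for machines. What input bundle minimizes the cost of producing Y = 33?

H* = 165, M* = 132

With a fixed-proportions technology, the cost-minimizing bundle uses no slack in either input: H/5 = M/4 = Y.
So H = 5·33 = 165 and M = 4·33 = 132.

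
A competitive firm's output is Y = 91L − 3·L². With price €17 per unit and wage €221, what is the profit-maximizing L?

L* = 13

The marginal product of L is MP_L = 91 − 6L.
A price-taking firm hires until the value of the marginal product equals the wage: P·MP_L = w, so 17·(91 − 6L) = 221.
Then 91 − 6L = 13, giving L = 13.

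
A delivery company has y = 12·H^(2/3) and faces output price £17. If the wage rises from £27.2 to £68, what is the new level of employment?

From P·MP_H = w with MP_H = 8·H^(-1/3), the labor demand is H(w) = (136/w)^(3).
At w = 27.2: H = 125. At w = 68: H = 8.

H* = 8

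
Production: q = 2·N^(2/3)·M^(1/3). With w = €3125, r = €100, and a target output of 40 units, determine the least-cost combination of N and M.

N* = 8, M* = 125

Cost minimization requires the marginal rate of technical substitution to equal the input-price ratio: MP_N/MP_M = w/r.
Here MP_N/MP_M = (2/3)·(M/N)/(1/3) = 2·(M/N). Setting this equal to 3125/100 = 31.25 gives M = 15.625N.
Substituting into q = 40: 2·N^(2/3)·(15.625N)^(1/3) = 40.
Solving, N = 8 and M = 125.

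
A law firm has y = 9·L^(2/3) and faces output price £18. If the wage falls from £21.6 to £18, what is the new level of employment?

From P·MP_L = w with MP_L = 6·L^(-1/3), the labor demand is L(w) = (108/w)^(3).
At w = 21.6: L = 125. At w = 18: L = 216.

L* = 216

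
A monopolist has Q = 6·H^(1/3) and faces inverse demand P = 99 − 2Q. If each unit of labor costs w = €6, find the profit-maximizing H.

H* = 27

Marginal revenue from the inverse demand is MR = 99 − 4Q.
The marginal product is MP_H = 2·H^(-2/3).
A monopolist hires until marginal revenue product equals the wage: MR·MP_H = w.
At H, Q = 6·H^(1/3). Substituting and solving: (99 − 24·H^(1/3))·2·H^(-2/3) = 6 gives H = 27.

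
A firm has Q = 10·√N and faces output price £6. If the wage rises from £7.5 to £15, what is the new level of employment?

From P·MP_N = w with MP_N = 5·N^(-1/2), the labor demand is N(w) = (30/w)^(2).
At w = 7.5: N = 16. At w = 15: N = 4.

N* = 4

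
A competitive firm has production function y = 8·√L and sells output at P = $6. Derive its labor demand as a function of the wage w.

MP_L = (1/2)·8·L^(-1/2) = 4·L^(-1/2).
Setting P·MP_L = w: 24·L^(-1/2) = w.
Solving for L: L^(-1/2) = w/24, so L = (24/w)^(2).

L(w) = 576/w²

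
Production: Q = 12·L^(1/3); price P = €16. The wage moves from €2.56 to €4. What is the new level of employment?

L* = 64

From P·MP_L = w with MP_L = 4·L^(-2/3), the labor demand is L(w) = (64/w)^(3/2).
At w = 2.56: L = 125. At w = 4: L = 64.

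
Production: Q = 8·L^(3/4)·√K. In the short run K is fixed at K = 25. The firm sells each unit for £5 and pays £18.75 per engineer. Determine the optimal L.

L* = 4096

With K = 25, MP_L = (3/4)·8·L^(-1/4)·25^(1/2) = 30·L^(-1/4).
Profit maximization for a price taker requires P·MP_L = w: 5·30·L^(-1/4) = 18.75.
So L^(-1/4) = 0.125, which gives L = 4096.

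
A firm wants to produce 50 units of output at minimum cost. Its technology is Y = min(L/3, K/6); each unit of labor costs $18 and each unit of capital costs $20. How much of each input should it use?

With a fixed-proportions technology, the cost-minimizing bundle uses no slack in either input: L/3 = K/6 = Y.
So L = 3·50 = 150 and K = 6·50 = 300.

L* = 150, K* = 300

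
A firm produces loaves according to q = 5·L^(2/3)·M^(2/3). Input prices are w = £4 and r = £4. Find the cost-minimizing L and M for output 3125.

Cost minimization requires the marginal rate of technical substitution to equal the input-price ratio: MP_L/MP_M = w/r.
Here MP_L/MP_M = (2/3)·(M/L)/(2/3) = (M/L). Setting this equal to 4/4 = 1 gives M = L.
Substituting into q = 3125: 5·L^(2/3)·(L)^(2/3) = 3125.
Solving, L = 125 and M = 125.

L* = 125, M* = 125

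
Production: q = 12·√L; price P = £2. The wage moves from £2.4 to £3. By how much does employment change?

ΔL = -9

From P·MP_L = w with MP_L = 6·L^(-1/2), the labor demand is L(w) = (12/w)^(2).
At w = 2.4: L = 25. At w = 3: L = 16.
ΔL = 16 − 25 = -9.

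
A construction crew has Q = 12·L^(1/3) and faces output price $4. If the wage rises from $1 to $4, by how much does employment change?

From P·MP_L = w with MP_L = 4·L^(-2/3), the labor demand is L(w) = (16/w)^(3/2).
At w = 1: L = 64. At w = 4: L = 8.
ΔL = 8 − 64 = -56.

ΔL = -56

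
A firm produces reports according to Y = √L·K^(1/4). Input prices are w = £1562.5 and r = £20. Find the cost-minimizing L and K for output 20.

L* = 16, K* = 625

Cost minimization requires the marginal rate of technical substitution to equal the input-price ratio: MP_L/MP_K = w/r.
Here MP_L/MP_K = (1/2)·(K/L)/(1/4) = 2·(K/L). Setting this equal to 1562.5/20 = 78.125 gives K = 39.0625L.
Substituting into Y = 20: L^(1/2)·(39.0625L)^(1/4) = 20.
Solving, L = 16 and K = 625.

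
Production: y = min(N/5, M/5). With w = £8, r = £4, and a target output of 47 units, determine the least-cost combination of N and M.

N* = 235, M* = 235

With a fixed-proportions technology, the cost-minimizing bundle uses no slack in either input: N/5 = M/5 = y.
So N = 5·47 = 235 and M = 5·47 = 235.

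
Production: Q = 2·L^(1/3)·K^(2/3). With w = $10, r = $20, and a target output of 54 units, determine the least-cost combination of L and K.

Cost minimization requires the marginal rate of technical substitution to equal the input-price ratio: MP_L/MP_K = w/r.
Here MP_L/MP_K = (1/3)·(K/L)/(2/3) = 0.5·(K/L). Setting this equal to 10/20 = 0.5 gives K = L.
Substituting into Q = 54: 2·L^(1/3)·(L)^(2/3) = 54.
Solving, L = 27 and K = 27.

L* = 27, K* = 27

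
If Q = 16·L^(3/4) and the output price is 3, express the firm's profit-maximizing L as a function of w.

MP_L = (3/4)·16·L^(-1/4) = 12·L^(-1/4).
Setting P·MP_L = w: 36·L^(-1/4) = w.
Solving for L: L^(-1/4) = w/36, so L = (36/w)^(4).

L(w) = 1679616/w^(4)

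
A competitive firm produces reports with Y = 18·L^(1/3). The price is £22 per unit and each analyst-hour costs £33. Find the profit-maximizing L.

MP_L = (1/3)·18·L^(-2/3) = 6·L^(-2/3).
Profit maximization for a price taker requires P·MP_L = w: 22·6·L^(-2/3) = 33.
So L^(-2/3) = 0.25, which gives L = 8.

L* = 8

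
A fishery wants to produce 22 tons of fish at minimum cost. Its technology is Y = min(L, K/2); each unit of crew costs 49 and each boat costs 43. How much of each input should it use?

L* = 22, K* = 44

With a fixed-proportions technology, the cost-minimizing bundle uses no slack in either input: L = K/2 = Y.
So L = 22 and K = 2·22 = 44.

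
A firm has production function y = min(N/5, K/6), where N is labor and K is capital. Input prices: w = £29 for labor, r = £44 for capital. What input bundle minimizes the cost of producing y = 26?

N* = 130, K* = 156

With a fixed-proportions technology, the cost-minimizing bundle uses no slack in either input: N/5 = K/6 = y.
So N = 5·26 = 130 and K = 6·26 = 156.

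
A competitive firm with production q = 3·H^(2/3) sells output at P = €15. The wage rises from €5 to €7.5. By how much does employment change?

ΔH = -152

From P·MP_H = w with MP_H = 2·H^(-1/3), the labor demand is H(w) = (30/w)^(3).
At w = 5: H = 216. At w = 7.5: H = 64.
ΔH = 64 − 216 = -152.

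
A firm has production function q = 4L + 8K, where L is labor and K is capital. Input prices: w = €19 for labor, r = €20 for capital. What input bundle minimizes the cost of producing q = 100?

L* = 0, K* = 12.5

The inputs are perfect substitutes, so the firm uses whichever has the lower cost per unit of output.
Cost per unit of output via L is w/4 = 4.75; via K it is r/8 = 2.5. K is cheaper.
Producing q = 100 with K alone: L = 0, K = 12.5.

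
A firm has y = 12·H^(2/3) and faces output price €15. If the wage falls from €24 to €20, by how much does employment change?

ΔH = 91

From P·MP_H = w with MP_H = 8·H^(-1/3), the labor demand is H(w) = (120/w)^(3).
At w = 24: H = 125. At w = 20: H = 216.
ΔH = 216 − 125 = 91.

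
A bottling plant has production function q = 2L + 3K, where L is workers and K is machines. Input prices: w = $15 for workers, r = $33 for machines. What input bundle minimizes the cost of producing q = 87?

L* = 43.5, K* = 0

The inputs are perfect substitutes, so the firm uses whichever has the lower cost per unit of output.
Cost per unit of output via L is w/2 = 7.5; via K it is r/3 = 11. L is cheaper.
Producing q = 87 with L alone: L = 43.5, K = 0.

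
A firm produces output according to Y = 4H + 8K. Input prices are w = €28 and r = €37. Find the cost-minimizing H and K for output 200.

H* = 0, K* = 25

The inputs are perfect substitutes, so the firm uses whichever has the lower cost per unit of output.
Cost per unit of output via H is w/4 = 7; via K it is r/8 = 4.625. K is cheaper.
Producing Y = 200 with K alone: H = 0, K = 25.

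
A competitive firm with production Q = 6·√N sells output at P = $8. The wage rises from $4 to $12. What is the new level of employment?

N* = 4

From P·MP_N = w with MP_N = 3·N^(-1/2), the labor demand is N(w) = (24/w)^(2).
At w = 4: N = 36. At w = 12: N = 4.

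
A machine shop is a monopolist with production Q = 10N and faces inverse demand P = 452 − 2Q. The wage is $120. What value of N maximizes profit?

N* = 11

Marginal revenue from the inverse demand is MR = 452 − 4Q.
The marginal product is MP_N = 10.
A monopolist hires until marginal revenue product equals the wage: MR·MP_N = w.
(452 − 40N)·10 = 120, so N = 11.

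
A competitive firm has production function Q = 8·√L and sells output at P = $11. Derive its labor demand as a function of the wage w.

L(w) = 1936/w²

MP_L = (1/2)·8·L^(-1/2) = 4·L^(-1/2).
Setting P·MP_L = w: 44·L^(-1/2) = w.
Solving for L: L^(-1/2) = w/44, so L = (44/w)^(2).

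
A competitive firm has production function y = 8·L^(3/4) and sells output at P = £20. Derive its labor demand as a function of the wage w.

MP_L = (3/4)·8·L^(-1/4) = 6·L^(-1/4).
Setting P·MP_L = w: 120·L^(-1/4) = w.
Solving for L: L^(-1/4) = w/120, so L = (120/w)^(4).

L(w) = (120/w)^(4)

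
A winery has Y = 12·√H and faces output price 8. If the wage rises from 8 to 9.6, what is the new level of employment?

From P·MP_H = w with MP_H = 6·H^(-1/2), the labor demand is H(w) = (48/w)^(2).
At w = 8: H = 36. At w = 9.6: H = 25.

H* = 25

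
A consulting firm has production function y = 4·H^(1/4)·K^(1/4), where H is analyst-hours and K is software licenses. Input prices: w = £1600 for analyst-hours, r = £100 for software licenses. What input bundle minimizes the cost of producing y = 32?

Cost minimization requires the marginal rate of technical substitution to equal the input-price ratio: MP_H/MP_K = w/r.
Here MP_H/MP_K = (1/4)·(K/H)/(1/4) = (K/H). Setting this equal to 1600/100 = 16 gives K = 16H.
Substituting into y = 32: 4·H^(1/4)·(16H)^(1/4) = 32.
Solving, H = 16 and K = 256.

H* = 16, K* = 256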